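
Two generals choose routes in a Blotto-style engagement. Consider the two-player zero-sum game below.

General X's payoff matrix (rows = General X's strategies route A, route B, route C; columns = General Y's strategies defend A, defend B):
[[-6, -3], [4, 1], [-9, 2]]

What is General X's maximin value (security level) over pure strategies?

1

The worst-case payoff for each row is route A: -6, route B: 1, route C: -9.
The best of these is 1.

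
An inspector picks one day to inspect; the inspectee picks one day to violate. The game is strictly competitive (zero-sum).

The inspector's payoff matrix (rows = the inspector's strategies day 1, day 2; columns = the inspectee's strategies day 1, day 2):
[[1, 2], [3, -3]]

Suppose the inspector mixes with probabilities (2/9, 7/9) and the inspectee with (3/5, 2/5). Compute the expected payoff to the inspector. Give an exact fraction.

Against (3/5, 2/5), each row's expected payoff is day 1: 7/5; day 2: 3/5.
Taking the (2/9, 7/9)-weighted average: (2/9)·(7/5) + (7/9)·(3/5) = 7/9.

7/9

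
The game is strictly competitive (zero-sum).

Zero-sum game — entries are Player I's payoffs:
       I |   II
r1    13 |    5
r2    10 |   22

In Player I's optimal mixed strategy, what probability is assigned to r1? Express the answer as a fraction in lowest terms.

3/5

Row minima are 5 and 10, so Player I's maximin is 10; column maxima are 13 and 22, so Player II's minimax is 13. These differ, so the equilibrium is in mixed strategies.
Let Player I play r1 with probability p. Player II is indifferent when 13p + 10(1−p) = 5p + 22(1−p), giving p = 3/5.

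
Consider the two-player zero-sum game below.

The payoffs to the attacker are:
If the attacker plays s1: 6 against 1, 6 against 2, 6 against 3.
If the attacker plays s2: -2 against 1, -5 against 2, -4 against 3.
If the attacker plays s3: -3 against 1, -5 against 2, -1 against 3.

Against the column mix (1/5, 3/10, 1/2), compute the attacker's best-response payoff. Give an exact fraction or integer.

s1: (6)·(1/5) + (6)·(3/10) + (6)·(1/2) = 6.
s2: (-2)·(1/5) + (-5)·(3/10) + (-4)·(1/2) = -39/10.
s3: (-3)·(1/5) + (-5)·(3/10) + (-1)·(1/2) = -13/5.
The best pure response is s1 with expected payoff 6.

6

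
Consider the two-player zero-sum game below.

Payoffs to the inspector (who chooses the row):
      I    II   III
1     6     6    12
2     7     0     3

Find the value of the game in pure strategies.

6

Row minima: 6, 0 → the inspector's maximin is 6.
Column maxima: 7, 6, 12 → the inspectee's minimax is 6.
They coincide at (1, II), so the value is 6.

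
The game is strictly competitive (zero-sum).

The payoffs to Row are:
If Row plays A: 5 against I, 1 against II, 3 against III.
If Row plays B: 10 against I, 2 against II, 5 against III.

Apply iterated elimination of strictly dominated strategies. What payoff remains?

Column I is strictly dominated by II for Column (1<5, 2<10); eliminate I.
Column III is strictly dominated by II for Column (1<3, 2<5); eliminate III.
Row A is strictly dominated by row B (2>1); eliminate A.
Only (B, II) remains, with payoff 2.

2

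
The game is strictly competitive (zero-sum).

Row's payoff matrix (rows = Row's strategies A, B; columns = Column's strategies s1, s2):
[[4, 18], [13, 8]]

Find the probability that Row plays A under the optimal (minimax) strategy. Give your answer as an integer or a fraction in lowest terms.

Row minima are 4 and 8, so Row's maximin is 8; column maxima are 13 and 18, so Column's minimax is 13. These differ, so the equilibrium is in mixed strategies.
Let Row play A with probability p. Column is indifferent when 4p + 13(1−p) = 18p + 8(1−p), giving p = 5/19.

5/19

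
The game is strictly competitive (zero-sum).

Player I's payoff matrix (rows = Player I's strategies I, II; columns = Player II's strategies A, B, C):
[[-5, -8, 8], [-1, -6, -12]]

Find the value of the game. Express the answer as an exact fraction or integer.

-72/11

Column A is strictly dominated by B for Player II (it gives Player I more in every row).
The remaining 2×2 game on (I, II) × (B, C) has no saddle point. Let Player I play I with probability p; indifference gives −8p − 6(1−p) = 8p − 12(1−p), so p = 3/11.
Similarly Player II's optimal q on B is 10/11, and the value is -8·(10/11) + (8)·(1/11) = -72/11.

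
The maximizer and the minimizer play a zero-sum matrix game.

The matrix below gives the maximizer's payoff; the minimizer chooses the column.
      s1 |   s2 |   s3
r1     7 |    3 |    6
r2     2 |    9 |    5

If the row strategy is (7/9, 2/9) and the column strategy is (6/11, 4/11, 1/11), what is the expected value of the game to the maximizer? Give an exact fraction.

Against (6/11, 4/11, 1/11), each row's expected payoff is r1: 60/11; r2: 53/11.
Taking the (7/9, 2/9)-weighted average: (7/9)·(60/11) + (2/9)·(53/11) = 526/99.

526/99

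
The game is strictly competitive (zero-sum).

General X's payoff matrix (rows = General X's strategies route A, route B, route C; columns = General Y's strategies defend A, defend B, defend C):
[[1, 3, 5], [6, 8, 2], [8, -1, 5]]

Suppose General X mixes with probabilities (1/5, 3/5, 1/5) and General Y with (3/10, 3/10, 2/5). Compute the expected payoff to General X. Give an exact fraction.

Against (3/10, 3/10, 2/5), each row's expected payoff is route A: 16/5; route B: 5; route C: 41/10.
Taking the (1/5, 3/5, 1/5)-weighted average: (1/5)·(16/5) + (3/5)·(5) + (1/5)·(41/10) = 223/50.

223/50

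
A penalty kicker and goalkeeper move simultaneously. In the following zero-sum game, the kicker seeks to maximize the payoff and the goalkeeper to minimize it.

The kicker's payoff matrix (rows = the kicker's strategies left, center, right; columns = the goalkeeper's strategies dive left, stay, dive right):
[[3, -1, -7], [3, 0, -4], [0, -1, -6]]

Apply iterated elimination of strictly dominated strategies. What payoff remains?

-4

Column dive left is strictly dominated by stay for the goalkeeper (-1<3, 0<3, -1<0); eliminate dive left.
Column stay is strictly dominated by dive right for the goalkeeper (-7<-1, -4<0, -6<-1); eliminate stay.
Row right is strictly dominated by row center (-4>-6); eliminate right.
Row left is strictly dominated by row center (-4>-7); eliminate left.
Only (center, dive right) remains, with payoff -4.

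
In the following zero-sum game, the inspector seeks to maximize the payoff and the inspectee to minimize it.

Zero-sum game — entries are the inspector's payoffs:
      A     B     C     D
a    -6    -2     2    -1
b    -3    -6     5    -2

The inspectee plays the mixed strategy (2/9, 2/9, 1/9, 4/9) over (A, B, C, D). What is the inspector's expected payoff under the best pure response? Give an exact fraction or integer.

a: (-6)·(2/9) + (-2)·(2/9) + (2)·(1/9) + (-1)·(4/9) = -2.
b: (-3)·(2/9) + (-6)·(2/9) + (5)·(1/9) + (-2)·(4/9) = -7/3.
The best pure response is a with expected payoff -2.

-2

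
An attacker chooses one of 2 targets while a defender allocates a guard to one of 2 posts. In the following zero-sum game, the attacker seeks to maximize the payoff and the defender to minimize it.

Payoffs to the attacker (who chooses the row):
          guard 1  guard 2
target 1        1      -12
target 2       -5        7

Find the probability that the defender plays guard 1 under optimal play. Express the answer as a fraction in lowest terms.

19/25

Row minima are -12 and -5, so the attacker's maximin is -5; column maxima are 1 and 7, so the defender's minimax is 1. These differ, so the equilibrium is in mixed strategies.
Let the defender play guard 1 with probability q. The attacker is indifferent when q − 12(1−q) = −5q + 7(1−q), giving q = 19/25.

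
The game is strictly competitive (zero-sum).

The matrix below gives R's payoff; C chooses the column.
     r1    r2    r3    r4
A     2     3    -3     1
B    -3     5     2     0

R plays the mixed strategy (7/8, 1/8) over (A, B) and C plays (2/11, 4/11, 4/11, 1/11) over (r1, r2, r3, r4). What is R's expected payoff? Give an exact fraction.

57/88

Against (2/11, 4/11, 4/11, 1/11), each row's expected payoff is A: 5/11; B: 2.
Taking the (7/8, 1/8)-weighted average: (7/8)·(5/11) + (1/8)·(2) = 57/88.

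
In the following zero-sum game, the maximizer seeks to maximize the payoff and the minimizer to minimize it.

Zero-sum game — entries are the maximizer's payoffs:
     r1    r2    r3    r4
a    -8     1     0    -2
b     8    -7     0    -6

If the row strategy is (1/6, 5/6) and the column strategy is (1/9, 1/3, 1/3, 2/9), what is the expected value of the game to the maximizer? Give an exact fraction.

-67/27

Against (1/9, 1/3, 1/3, 2/9), each row's expected payoff is a: -1; b: -25/9.
Taking the (1/6, 5/6)-weighted average: (1/6)·(-1) + (5/6)·(-25/9) = -67/27.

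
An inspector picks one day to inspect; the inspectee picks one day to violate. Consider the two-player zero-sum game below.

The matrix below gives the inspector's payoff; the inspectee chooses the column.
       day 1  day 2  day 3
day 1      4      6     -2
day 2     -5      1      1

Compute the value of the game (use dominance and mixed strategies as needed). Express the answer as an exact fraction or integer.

-1/2

Column day 2 is strictly dominated by day 1 for the inspectee (it gives the inspector more in every row).
The remaining 2×2 game on (day 1, day 2) × (day 1, day 3) has no saddle point. Let the inspector play day 1 with probability p; indifference gives 4p − 5(1−p) = −2p + (1−p), so p = 1/2.
Similarly the inspectee's optimal q on day 1 is 1/4, and the value is 4·(1/4) + (-2)·(3/4) = -1/2.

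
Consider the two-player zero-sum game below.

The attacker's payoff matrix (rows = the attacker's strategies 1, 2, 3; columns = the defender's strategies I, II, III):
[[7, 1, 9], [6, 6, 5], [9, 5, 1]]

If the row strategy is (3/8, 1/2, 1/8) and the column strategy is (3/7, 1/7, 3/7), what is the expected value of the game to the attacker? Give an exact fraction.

Against (3/7, 1/7, 3/7), each row's expected payoff is 1: 7; 2: 39/7; 3: 5.
Taking the (3/8, 1/2, 1/8)-weighted average: (3/8)·(7) + (1/2)·(39/7) + (1/8)·(5) = 169/28.

169/28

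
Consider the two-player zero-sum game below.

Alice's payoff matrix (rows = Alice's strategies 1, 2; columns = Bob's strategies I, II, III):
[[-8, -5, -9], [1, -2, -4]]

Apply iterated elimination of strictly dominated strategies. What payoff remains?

Column II is strictly dominated by III for Bob (-9<-5, -4<-2); eliminate II.
Column I is strictly dominated by III for Bob (-9<-8, -4<1); eliminate I.
Row 1 is strictly dominated by row 2 (-4>-9); eliminate 1.
Only (2, III) remains, with payoff -4.

-4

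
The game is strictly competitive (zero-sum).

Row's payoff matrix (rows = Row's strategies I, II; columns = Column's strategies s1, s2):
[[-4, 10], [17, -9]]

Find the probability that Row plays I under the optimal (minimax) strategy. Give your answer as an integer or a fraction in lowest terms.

Row minima are -4 and -9, so Row's maximin is -4; column maxima are 17 and 10, so Column's minimax is 10. These differ, so the equilibrium is in mixed strategies.
Let Row play I with probability p. Column is indifferent when −4p + 17(1−p) = 10p − 9(1−p), giving p = 13/20.

13/20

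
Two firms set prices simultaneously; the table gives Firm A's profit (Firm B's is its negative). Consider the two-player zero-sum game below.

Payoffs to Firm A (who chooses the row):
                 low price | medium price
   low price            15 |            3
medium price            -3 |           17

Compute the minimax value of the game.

33/4

Row minima are 3 and -3, so Firm A's maximin is 3; column maxima are 15 and 17, so Firm B's minimax is 15. These differ, so the equilibrium is in mixed strategies.
Let Firm A play low price with probability p. Firm B is indifferent when 15p − 3(1−p) = 3p + 17(1−p), giving p = 5/8.
Let Firm B play low price with probability q. Firm A is indifferent when 15q + 3(1−q) = −3q + 17(1−q), giving q = 7/16.
The value is 15·(7/16) + (3)·(9/16) = 33/4.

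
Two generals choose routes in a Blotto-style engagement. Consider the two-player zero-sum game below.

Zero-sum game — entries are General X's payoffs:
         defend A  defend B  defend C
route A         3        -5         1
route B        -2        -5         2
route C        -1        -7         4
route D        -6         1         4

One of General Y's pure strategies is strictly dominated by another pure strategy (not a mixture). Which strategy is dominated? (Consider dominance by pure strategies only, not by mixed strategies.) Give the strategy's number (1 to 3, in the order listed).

3

General Y prefers columns that give General X less. Compare defend C with defend B: -5 < 1, -5 < 2, -7 < 4, 1 < 4.
So defend B strictly dominates defend C for General Y; defend C is strictly dominated.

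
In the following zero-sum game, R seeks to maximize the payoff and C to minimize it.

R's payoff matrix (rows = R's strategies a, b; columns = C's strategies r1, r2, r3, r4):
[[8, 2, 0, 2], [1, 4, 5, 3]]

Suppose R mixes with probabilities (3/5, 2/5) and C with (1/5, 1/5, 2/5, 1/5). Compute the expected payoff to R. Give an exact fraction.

Against (1/5, 1/5, 2/5, 1/5), each row's expected payoff is a: 12/5; b: 18/5.
Taking the (3/5, 2/5)-weighted average: (3/5)·(12/5) + (2/5)·(18/5) = 72/25.

72/25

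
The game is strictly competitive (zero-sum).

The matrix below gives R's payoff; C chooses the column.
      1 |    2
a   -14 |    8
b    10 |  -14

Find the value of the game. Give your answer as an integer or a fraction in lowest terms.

Row minima are -14 and -14, so R's maximin is -14; column maxima are 10 and 8, so C's minimax is 8. These differ, so the equilibrium is in mixed strategies.
Let R play a with probability p. C is indifferent when −14p + 10(1−p) = 8p − 14(1−p), giving p = 12/23.
Let C play 1 with probability q. R is indifferent when −14q + 8(1−q) = 10q − 14(1−q), giving q = 11/23.
The value is -14·(11/23) + (8)·(12/23) = -58/23.

-58/23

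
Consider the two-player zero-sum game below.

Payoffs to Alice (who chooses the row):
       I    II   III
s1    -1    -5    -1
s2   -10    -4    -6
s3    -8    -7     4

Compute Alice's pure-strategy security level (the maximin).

The worst-case payoff for each row is s1: -5, s2: -10, s3: -8.
The best of these is -5.

-5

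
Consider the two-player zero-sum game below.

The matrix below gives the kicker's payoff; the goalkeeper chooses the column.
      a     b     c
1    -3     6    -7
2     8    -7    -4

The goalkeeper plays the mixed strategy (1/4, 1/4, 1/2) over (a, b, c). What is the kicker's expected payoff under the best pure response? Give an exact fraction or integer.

1: (-3)·(1/4) + (6)·(1/4) + (-7)·(1/2) = -11/4.
2: (8)·(1/4) + (-7)·(1/4) + (-4)·(1/2) = -7/4.
The best pure response is 2 with expected payoff -7/4.

-7/4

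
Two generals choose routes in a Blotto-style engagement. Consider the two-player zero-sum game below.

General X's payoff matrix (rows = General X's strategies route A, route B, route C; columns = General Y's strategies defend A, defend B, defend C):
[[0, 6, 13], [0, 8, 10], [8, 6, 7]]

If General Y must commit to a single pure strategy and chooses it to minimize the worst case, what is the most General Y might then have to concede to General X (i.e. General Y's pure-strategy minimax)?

The worst case (largest entry) in each column is defend A: 8, defend B: 8, defend C: 13.
The best (smallest) of these is 8.

8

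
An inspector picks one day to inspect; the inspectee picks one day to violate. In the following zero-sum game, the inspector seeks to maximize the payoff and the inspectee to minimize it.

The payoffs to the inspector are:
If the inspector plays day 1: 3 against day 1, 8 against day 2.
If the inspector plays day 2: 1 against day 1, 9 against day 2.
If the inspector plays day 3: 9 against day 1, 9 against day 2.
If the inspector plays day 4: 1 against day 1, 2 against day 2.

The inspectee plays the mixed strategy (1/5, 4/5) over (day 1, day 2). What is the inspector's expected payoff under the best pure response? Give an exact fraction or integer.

day 1: (3)·(1/5) + (8)·(4/5) = 7.
day 2: (1)·(1/5) + (9)·(4/5) = 37/5.
day 3: (9)·(1/5) + (9)·(4/5) = 9.
day 4: (1)·(1/5) + (2)·(4/5) = 9/5.
The best pure response is day 3 with expected payoff 9.

9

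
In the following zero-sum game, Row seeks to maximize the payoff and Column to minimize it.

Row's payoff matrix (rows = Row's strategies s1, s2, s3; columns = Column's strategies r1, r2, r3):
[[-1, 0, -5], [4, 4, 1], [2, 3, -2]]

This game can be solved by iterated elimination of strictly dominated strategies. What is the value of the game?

1

Column r1 is strictly dominated by r3 for Column (-5<-1, 1<4, -2<2); eliminate r1.
Row s1 is strictly dominated by row s2 (4>0, 1>-5); eliminate s1.
Column r2 is strictly dominated by r3 for Column (1<4, -2<3); eliminate r2.
Row s3 is strictly dominated by row s2 (1>-2); eliminate s3.
Only (s2, r3) remains, with payoff 1.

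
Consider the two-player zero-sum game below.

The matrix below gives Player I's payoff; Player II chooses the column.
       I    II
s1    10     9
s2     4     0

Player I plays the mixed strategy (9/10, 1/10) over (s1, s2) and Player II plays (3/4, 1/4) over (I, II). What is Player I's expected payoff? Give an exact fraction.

Against (3/4, 1/4), each row's expected payoff is s1: 39/4; s2: 3.
Taking the (9/10, 1/10)-weighted average: (9/10)·(39/4) + (1/10)·(3) = 363/40.

363/40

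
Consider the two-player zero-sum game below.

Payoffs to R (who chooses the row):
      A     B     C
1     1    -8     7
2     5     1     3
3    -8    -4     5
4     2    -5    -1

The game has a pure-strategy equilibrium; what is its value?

1

Row minima: -8, 1, -8, -5 → R's maximin is 1.
Column maxima: 5, 1, 7 → C's minimax is 1.
They coincide at (2, B), so the value is 1.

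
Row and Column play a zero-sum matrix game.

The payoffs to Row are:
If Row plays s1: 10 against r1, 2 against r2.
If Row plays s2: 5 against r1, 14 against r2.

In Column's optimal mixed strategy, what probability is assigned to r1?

Row minima are 2 and 5, so Row's maximin is 5; column maxima are 10 and 14, so Column's minimax is 10. These differ, so the equilibrium is in mixed strategies.
Let Column play r1 with probability q. Row is indifferent when 10q + 2(1−q) = 5q + 14(1−q), giving q = 12/17.

12/17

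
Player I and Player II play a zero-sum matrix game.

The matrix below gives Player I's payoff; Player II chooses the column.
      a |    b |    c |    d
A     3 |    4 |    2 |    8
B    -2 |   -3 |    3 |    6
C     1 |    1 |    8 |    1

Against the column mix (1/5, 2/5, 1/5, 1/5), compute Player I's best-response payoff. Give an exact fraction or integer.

21/5

A: (3)·(1/5) + (4)·(2/5) + (2)·(1/5) + (8)·(1/5) = 21/5.
B: (-2)·(1/5) + (-3)·(2/5) + (3)·(1/5) + (6)·(1/5) = 1/5.
C: (1)·(1/5) + (1)·(2/5) + (8)·(1/5) + (1)·(1/5) = 12/5.
The best pure response is A with expected payoff 21/5.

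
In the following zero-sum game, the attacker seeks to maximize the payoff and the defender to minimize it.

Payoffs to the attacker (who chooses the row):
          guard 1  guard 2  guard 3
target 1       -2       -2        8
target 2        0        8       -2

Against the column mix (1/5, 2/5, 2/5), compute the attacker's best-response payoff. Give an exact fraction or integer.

target 1: (-2)·(1/5) + (-2)·(2/5) + (8)·(2/5) = 2.
target 2: (0)·(1/5) + (8)·(2/5) + (-2)·(2/5) = 12/5.
The best pure response is target 2 with expected payoff 12/5.

12/5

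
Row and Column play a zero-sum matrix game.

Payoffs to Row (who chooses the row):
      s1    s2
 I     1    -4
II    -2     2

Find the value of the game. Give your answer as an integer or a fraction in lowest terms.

-2/3

Row minima are -4 and -2, so Row's maximin is -2; column maxima are 1 and 2, so Column's minimax is 1. These differ, so the equilibrium is in mixed strategies.
Let Row play I with probability p. Column is indifferent when p − 2(1−p) = −4p + 2(1−p), giving p = 4/9.
Let Column play s1 with probability q. Row is indifferent when q − 4(1−q) = −2q + 2(1−q), giving q = 2/3.
The value is 1·(2/3) + (-4)·(1/3) = -2/3.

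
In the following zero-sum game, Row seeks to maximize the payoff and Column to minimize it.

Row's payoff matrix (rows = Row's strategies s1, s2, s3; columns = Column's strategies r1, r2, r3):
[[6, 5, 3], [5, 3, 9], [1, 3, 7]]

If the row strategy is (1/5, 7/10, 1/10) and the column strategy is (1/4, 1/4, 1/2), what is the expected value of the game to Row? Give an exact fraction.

Against (1/4, 1/4, 1/2), each row's expected payoff is s1: 17/4; s2: 13/2; s3: 9/2.
Taking the (1/5, 7/10, 1/10)-weighted average: (1/5)·(17/4) + (7/10)·(13/2) + (1/10)·(9/2) = 117/20.

117/20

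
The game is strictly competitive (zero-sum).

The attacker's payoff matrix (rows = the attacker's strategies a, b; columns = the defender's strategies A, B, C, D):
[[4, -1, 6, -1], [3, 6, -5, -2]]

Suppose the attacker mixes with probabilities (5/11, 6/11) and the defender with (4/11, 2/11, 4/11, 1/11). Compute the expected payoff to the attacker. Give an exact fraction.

Against (4/11, 2/11, 4/11, 1/11), each row's expected payoff is a: 37/11; b: 2/11.
Taking the (5/11, 6/11)-weighted average: (5/11)·(37/11) + (6/11)·(2/11) = 197/121.

197/121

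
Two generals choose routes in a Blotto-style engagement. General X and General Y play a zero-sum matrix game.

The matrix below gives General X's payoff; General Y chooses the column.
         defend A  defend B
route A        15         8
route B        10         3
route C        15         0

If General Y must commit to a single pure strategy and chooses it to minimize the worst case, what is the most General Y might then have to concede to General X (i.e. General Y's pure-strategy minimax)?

8

The worst case (largest entry) in each column is defend A: 15, defend B: 8.
The best (smallest) of these is 8.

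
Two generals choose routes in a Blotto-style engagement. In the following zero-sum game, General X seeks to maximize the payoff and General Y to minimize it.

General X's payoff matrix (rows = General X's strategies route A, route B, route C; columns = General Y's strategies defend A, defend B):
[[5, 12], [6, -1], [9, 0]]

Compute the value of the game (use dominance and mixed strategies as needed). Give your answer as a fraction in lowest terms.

27/4

Row route B is strictly dominated by row route C, so General X never plays it.
The remaining 2×2 game on (route A, route C) × (defend A, defend B) has no saddle point. Let General X play route A with probability p; indifference gives 5p + 9(1−p) = 12p, so p = 9/16.
Similarly General Y's optimal q on defend A is 3/4, and the value is 5·(3/4) + (12)·(1/4) = 27/4.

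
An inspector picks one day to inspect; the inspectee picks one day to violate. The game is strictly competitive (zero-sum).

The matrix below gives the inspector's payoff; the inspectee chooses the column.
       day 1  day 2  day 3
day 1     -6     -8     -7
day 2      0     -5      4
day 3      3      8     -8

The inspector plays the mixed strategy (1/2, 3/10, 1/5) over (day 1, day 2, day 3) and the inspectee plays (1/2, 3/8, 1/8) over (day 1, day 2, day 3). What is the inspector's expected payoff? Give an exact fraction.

-63/20

Against (1/2, 3/8, 1/8), each row's expected payoff is day 1: -55/8; day 2: -11/8; day 3: 7/2.
Taking the (1/2, 3/10, 1/5)-weighted average: (1/2)·(-55/8) + (3/10)·(-11/8) + (1/5)·(7/2) = -63/20.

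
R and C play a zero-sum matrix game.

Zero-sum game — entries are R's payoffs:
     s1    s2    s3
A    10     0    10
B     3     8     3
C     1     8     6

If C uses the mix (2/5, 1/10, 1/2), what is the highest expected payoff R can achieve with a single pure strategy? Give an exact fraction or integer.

A: (10)·(2/5) + (0)·(1/10) + (10)·(1/2) = 9.
B: (3)·(2/5) + (8)·(1/10) + (3)·(1/2) = 7/2.
C: (1)·(2/5) + (8)·(1/10) + (6)·(1/2) = 21/5.
The best pure response is A with expected payoff 9.

9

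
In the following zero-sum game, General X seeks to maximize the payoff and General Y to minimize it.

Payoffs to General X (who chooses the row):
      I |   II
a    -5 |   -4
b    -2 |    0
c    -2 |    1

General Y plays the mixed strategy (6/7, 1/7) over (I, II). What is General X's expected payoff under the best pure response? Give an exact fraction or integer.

a: (-5)·(6/7) + (-4)·(1/7) = -34/7.
b: (-2)·(6/7) + (0)·(1/7) = -12/7.
c: (-2)·(6/7) + (1)·(1/7) = -11/7.
The best pure response is c with expected payoff -11/7.

-11/7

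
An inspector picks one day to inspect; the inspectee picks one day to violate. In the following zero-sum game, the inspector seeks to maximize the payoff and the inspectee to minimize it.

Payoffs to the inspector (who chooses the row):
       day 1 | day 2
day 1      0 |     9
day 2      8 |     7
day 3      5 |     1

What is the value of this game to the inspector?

Row day 3 is strictly dominated by row day 2, so the inspector never plays it.
The remaining 2×2 game on (day 1, day 2) × (day 1, day 2) has no saddle point. Let the inspector play day 1 with probability p; indifference gives 8(1−p) = 9p + 7(1−p), so p = 1/10.
Similarly the inspectee's optimal q on day 1 is 1/5, and the value is 0·(1/5) + (9)·(4/5) = 36/5.

36/5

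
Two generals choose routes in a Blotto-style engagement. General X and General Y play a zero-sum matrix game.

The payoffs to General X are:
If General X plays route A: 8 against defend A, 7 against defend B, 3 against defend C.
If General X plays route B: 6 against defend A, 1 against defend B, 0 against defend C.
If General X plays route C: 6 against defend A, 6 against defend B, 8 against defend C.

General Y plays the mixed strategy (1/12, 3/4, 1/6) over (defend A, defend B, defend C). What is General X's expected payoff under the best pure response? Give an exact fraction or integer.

route A: (8)·(1/12) + (7)·(3/4) + (3)·(1/6) = 77/12.
route B: (6)·(1/12) + (1)·(3/4) + (0)·(1/6) = 5/4.
route C: (6)·(1/12) + (6)·(3/4) + (8)·(1/6) = 19/3.
The best pure response is route A with expected payoff 77/12.

77/12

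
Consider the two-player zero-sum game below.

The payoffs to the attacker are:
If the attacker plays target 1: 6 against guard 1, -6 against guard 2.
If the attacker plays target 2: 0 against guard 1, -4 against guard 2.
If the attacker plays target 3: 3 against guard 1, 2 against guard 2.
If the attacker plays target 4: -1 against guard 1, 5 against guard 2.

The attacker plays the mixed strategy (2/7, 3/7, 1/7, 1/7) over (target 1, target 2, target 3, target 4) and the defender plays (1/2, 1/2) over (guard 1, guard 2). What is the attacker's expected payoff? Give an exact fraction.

Against (1/2, 1/2), each row's expected payoff is target 1: 0; target 2: -2; target 3: 5/2; target 4: 2.
Taking the (2/7, 3/7, 1/7, 1/7)-weighted average: (2/7)·(0) + (3/7)·(-2) + (1/7)·(5/2) + (1/7)·(2) = -3/14.

-3/14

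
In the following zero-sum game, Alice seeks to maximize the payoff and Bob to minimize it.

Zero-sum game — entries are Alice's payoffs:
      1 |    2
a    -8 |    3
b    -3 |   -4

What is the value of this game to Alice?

Row minima are -8 and -4, so Alice's maximin is -4; column maxima are -3 and 3, so Bob's minimax is -3. These differ, so the equilibrium is in mixed strategies.
Let Alice play a with probability p. Bob is indifferent when −8p − 3(1−p) = 3p − 4(1−p), giving p = 1/12.
Let Bob play 1 with probability q. Alice is indifferent when −8q + 3(1−q) = −3q − 4(1−q), giving q = 7/12.
The value is -8·(7/12) + (3)·(5/12) = -41/12.

-41/12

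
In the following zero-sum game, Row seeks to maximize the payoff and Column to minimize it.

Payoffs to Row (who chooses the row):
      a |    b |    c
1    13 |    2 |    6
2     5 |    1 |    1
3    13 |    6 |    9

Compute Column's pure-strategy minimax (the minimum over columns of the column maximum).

The worst case (largest entry) in each column is a: 13, b: 6, c: 9.
The best (smallest) of these is 6.

6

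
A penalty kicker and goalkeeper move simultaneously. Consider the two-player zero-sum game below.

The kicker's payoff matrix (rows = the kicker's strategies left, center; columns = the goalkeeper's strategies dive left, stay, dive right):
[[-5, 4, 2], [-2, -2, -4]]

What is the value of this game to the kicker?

Column stay is strictly dominated by dive right for the goalkeeper (it gives the kicker more in every row).
The remaining 2×2 game on (left, center) × (dive left, dive right) has no saddle point. Let the kicker play left with probability p; indifference gives −5p − 2(1−p) = 2p − 4(1−p), so p = 2/9.
Similarly the goalkeeper's optimal q on dive left is 2/3, and the value is -5·(2/3) + (2)·(1/3) = -8/3.

-8/3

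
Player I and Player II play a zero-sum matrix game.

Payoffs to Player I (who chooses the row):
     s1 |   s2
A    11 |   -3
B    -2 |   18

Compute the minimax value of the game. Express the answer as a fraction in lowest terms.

96/17

Row minima are -3 and -2, so Player I's maximin is -2; column maxima are 11 and 18, so Player II's minimax is 11. These differ, so the equilibrium is in mixed strategies.
Let Player I play A with probability p. Player II is indifferent when 11p − 2(1−p) = −3p + 18(1−p), giving p = 10/17.
Let Player II play s1 with probability q. Player I is indifferent when 11q − 3(1−q) = −2q + 18(1−q), giving q = 21/34.
The value is 11·(21/34) + (-3)·(13/34) = 96/17.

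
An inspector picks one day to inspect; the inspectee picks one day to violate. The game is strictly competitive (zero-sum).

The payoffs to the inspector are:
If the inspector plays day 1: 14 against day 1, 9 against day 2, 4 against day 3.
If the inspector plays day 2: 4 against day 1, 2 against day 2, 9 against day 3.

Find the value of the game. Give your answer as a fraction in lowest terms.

Column day 1 is strictly dominated by day 2 for the inspectee (it gives the inspector more in every row).
The remaining 2×2 game on (day 1, day 2) × (day 2, day 3) has no saddle point. Let the inspector play day 1 with probability p; indifference gives 9p + 2(1−p) = 4p + 9(1−p), so p = 7/12.
Similarly the inspectee's optimal q on day 2 is 5/12, and the value is 9·(5/12) + (4)·(7/12) = 73/12.

73/12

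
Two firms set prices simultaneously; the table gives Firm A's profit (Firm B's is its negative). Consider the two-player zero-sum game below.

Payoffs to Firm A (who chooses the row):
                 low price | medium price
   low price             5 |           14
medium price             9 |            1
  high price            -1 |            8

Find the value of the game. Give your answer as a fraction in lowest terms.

Row high price is strictly dominated by row low price, so Firm A never plays it.
The remaining 2×2 game on (low price, medium price) × (low price, medium price) has no saddle point. Let Firm A play low price with probability p; indifference gives 5p + 9(1−p) = 14p + (1−p), so p = 8/17.
Similarly Firm B's optimal q on low price is 13/17, and the value is 5·(13/17) + (14)·(4/17) = 121/17.

121/17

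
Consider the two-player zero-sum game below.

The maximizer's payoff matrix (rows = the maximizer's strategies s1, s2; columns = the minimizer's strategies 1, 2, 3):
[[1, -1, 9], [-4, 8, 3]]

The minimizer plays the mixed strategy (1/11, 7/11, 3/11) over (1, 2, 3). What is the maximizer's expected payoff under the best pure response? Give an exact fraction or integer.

61/11

s1: (1)·(1/11) + (-1)·(7/11) + (9)·(3/11) = 21/11.
s2: (-4)·(1/11) + (8)·(7/11) + (3)·(3/11) = 61/11.
The best pure response is s2 with expected payoff 61/11.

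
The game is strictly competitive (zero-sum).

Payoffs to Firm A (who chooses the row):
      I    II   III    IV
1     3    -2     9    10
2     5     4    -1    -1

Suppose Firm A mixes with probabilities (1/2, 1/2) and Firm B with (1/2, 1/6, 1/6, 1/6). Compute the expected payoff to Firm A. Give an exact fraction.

Against (1/2, 1/6, 1/6, 1/6), each row's expected payoff is 1: 13/3; 2: 17/6.
Taking the (1/2, 1/2)-weighted average: (1/2)·(13/3) + (1/2)·(17/6) = 43/12.

43/12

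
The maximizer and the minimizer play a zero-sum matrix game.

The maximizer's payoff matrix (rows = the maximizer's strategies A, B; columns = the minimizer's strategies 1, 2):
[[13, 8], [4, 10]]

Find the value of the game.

98/11

Row minima are 8 and 4, so the maximizer's maximin is 8; column maxima are 13 and 10, so the minimizer's minimax is 10. These differ, so the equilibrium is in mixed strategies.
Let the maximizer play A with probability p. The minimizer is indifferent when 13p + 4(1−p) = 8p + 10(1−p), giving p = 6/11.
Let the minimizer play 1 with probability q. The maximizer is indifferent when 13q + 8(1−q) = 4q + 10(1−q), giving q = 2/11.
The value is 13·(2/11) + (8)·(9/11) = 98/11.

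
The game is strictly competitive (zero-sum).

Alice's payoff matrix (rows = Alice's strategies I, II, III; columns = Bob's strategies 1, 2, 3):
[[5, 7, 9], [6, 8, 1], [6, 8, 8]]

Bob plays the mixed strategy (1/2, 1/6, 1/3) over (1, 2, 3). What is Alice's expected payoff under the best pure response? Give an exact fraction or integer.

7

I: (5)·(1/2) + (7)·(1/6) + (9)·(1/3) = 20/3.
II: (6)·(1/2) + (8)·(1/6) + (1)·(1/3) = 14/3.
III: (6)·(1/2) + (8)·(1/6) + (8)·(1/3) = 7.
The best pure response is III with expected payoff 7.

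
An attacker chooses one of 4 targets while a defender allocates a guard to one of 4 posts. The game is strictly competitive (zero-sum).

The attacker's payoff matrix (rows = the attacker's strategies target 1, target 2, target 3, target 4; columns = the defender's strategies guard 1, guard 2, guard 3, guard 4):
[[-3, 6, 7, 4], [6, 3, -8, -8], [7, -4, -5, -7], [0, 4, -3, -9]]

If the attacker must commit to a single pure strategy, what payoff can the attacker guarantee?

The worst-case payoff for each row is target 1: -3, target 2: -8, target 3: -7, target 4: -9.
The best of these is -3.

-3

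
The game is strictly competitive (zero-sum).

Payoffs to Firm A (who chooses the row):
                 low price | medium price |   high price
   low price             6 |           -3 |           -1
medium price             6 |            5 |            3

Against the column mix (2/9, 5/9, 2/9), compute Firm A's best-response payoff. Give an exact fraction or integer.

low price: (6)·(2/9) + (-3)·(5/9) + (-1)·(2/9) = -5/9.
medium price: (6)·(2/9) + (5)·(5/9) + (3)·(2/9) = 43/9.
The best pure response is medium price with expected payoff 43/9.

43/9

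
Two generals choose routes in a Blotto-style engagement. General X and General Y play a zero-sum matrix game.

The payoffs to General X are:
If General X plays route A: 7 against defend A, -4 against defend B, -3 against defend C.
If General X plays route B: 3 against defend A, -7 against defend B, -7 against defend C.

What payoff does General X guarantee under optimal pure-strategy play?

Row minima: -4, -7 → General X's maximin is -4.
Column maxima: 7, -4, -3 → General Y's minimax is -4.
They coincide at (route A, defend B), so the value is -4.

-4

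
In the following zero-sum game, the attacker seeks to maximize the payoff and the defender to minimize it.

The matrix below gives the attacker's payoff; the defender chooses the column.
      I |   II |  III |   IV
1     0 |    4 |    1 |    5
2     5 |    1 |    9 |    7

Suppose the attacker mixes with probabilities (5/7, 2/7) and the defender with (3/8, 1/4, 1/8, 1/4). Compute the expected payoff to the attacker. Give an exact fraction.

25/8

Against (3/8, 1/4, 1/8, 1/4), each row's expected payoff is 1: 19/8; 2: 5.
Taking the (5/7, 2/7)-weighted average: (5/7)·(19/8) + (2/7)·(5) = 25/8.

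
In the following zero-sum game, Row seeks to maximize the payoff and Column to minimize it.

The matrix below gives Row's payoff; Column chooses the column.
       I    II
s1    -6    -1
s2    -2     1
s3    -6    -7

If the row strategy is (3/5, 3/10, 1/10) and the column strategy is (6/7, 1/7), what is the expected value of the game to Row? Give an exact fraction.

-149/35

Against (6/7, 1/7), each row's expected payoff is s1: -37/7; s2: -11/7; s3: -43/7.
Taking the (3/5, 3/10, 1/10)-weighted average: (3/5)·(-37/7) + (3/10)·(-11/7) + (1/10)·(-43/7) = -149/35.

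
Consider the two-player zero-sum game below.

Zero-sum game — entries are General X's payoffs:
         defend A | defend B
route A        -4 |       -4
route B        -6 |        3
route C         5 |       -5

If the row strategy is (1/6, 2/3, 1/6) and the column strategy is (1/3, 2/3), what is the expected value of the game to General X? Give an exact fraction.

-17/18

Against (1/3, 2/3), each row's expected payoff is route A: -4; route B: 0; route C: -5/3.
Taking the (1/6, 2/3, 1/6)-weighted average: (1/6)·(-4) + (2/3)·(0) + (1/6)·(-5/3) = -17/18.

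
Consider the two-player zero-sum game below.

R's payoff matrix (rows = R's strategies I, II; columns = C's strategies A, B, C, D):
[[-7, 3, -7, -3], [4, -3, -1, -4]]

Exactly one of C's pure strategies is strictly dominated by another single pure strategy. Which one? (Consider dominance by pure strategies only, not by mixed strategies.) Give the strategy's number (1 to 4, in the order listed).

C prefers columns that give R less. Compare B with D: -3 < 3, -4 < -3.
So D strictly dominates B for C; B is strictly dominated.

2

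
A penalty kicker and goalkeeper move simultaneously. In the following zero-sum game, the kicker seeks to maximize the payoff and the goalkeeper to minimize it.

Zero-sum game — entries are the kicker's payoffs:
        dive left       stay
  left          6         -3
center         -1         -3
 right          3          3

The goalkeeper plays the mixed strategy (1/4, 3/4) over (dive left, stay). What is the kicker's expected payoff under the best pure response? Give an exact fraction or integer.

3

left: (6)·(1/4) + (-3)·(3/4) = -3/4.
center: (-1)·(1/4) + (-3)·(3/4) = -5/2.
right: (3)·(1/4) + (3)·(3/4) = 3.
The best pure response is right with expected payoff 3.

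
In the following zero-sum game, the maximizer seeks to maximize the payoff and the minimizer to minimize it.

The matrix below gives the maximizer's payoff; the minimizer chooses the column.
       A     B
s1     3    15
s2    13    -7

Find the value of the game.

27/4

Row minima are 3 and -7, so the maximizer's maximin is 3; column maxima are 13 and 15, so the minimizer's minimax is 13. These differ, so the equilibrium is in mixed strategies.
Let the maximizer play s1 with probability p. The minimizer is indifferent when 3p + 13(1−p) = 15p − 7(1−p), giving p = 5/8.
Let the minimizer play A with probability q. The maximizer is indifferent when 3q + 15(1−q) = 13q − 7(1−q), giving q = 11/16.
The value is 3·(11/16) + (15)·(5/16) = 27/4.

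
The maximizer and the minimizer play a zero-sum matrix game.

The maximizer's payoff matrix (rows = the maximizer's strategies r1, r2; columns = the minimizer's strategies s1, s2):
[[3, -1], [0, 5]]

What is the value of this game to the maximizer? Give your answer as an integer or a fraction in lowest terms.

Row minima are -1 and 0, so the maximizer's maximin is 0; column maxima are 3 and 5, so the minimizer's minimax is 3. These differ, so the equilibrium is in mixed strategies.
Let the maximizer play r1 with probability p. The minimizer is indifferent when 3p = −p + 5(1−p), giving p = 5/9.
Let the minimizer play s1 with probability q. The maximizer is indifferent when 3q − (1−q) = 5(1−q), giving q = 2/3.
The value is 3·(2/3) + (-1)·(1/3) = 5/3.

5/3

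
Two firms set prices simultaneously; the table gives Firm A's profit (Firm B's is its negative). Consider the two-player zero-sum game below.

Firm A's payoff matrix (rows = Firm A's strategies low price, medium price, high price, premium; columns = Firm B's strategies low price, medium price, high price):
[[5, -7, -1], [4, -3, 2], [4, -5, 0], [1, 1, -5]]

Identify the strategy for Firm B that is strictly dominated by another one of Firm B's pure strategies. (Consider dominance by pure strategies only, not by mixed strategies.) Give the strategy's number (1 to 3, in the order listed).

1

Firm B prefers columns that give Firm A less. Compare low price with high price: -1 < 5, 2 < 4, 0 < 4, -5 < 1.
So high price strictly dominates low price for Firm B; low price is strictly dominated.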